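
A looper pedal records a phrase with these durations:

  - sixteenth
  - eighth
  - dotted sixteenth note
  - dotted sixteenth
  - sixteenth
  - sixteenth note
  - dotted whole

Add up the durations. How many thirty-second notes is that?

64

Express everything in thirty-second notes: sixteenth = 2; eighth = 4; dotted sixteenth note = 3; dotted sixteenth = 3; sixteenth = 2; sixteenth note = 2; dotted whole = 48.
Adding: 2 + 4 + 3 + 3 + 2 + 2 + 48 = 64 thirty-second notes.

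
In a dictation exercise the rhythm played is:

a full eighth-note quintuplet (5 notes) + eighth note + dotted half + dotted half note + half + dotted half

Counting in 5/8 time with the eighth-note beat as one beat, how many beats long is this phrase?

27

One eighth-note beat = 2 sixteenth notes.
Convert each value to sixteenth notes: a full eighth-note quintuplet (5 notes) (five quintuplet eighths span one half) = 8; eighth note = 2; dotted half = 12; dotted half note = 12; half = 8; dotted half = 12.
Adding: 8 + 2 + 12 + 12 + 8 + 12 = 54.
54 ÷ 2 = 27 beats.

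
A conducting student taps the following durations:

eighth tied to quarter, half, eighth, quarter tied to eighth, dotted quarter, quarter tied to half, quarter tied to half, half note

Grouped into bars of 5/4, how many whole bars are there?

One bar of 5/4 = 10 eighth notes.
Convert each value to eighth notes: eighth tied to quarter (eighth + quarter) = 3; half = 4; eighth = 1; quarter tied to eighth (quarter + eighth) = 3; dotted quarter = 3; quarter tied to half (quarter + half) = 6; quarter tied to half (quarter + half) = 6; half note = 4.
Sum: 3 + 4 + 1 + 3 + 3 + 6 + 6 + 4 = 30.
30 ÷ 10 = 3 complete bars with 0 left over.

3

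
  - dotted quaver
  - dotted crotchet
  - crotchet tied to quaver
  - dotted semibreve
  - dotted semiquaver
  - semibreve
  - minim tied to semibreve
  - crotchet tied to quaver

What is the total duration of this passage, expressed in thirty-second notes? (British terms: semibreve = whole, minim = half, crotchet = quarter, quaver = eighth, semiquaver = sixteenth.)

173

Working in thirty-second notes: dotted quaver = 6; dotted crotchet = 12; crotchet tied to quaver (crotchet + quaver) = 12; dotted semibreve = 48; dotted semiquaver = 3; semibreve = 32; minim tied to semibreve (minim + semibreve) = 48; crotchet tied to quaver (crotchet + quaver) = 12.
Sum: 6 + 12 + 12 + 48 + 3 + 32 + 48 + 12 = 173 thirty-second notes.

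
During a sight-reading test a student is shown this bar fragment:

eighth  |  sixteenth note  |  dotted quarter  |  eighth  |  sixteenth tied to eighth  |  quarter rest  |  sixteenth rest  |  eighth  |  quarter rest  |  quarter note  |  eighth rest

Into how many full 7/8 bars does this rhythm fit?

2

One bar of 7/8 = 14 sixteenth notes.
Each duration in sixteenth notes: eighth = 2; sixteenth note = 1; dotted quarter = 6; eighth = 2; sixteenth tied to eighth (sixteenth + eighth) = 3; quarter rest = 4; sixteenth rest = 1; eighth = 2; quarter rest = 4; quarter note = 4; eighth rest = 2.
Altogether 2 + 1 + 6 + 2 + 3 + 4 + 1 + 2 + 4 + 4 + 2 = 31.
31 ÷ 14 = 2 complete bars with 3 left over.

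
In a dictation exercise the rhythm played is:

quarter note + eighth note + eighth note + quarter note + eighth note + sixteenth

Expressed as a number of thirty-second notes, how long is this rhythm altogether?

Working in thirty-second notes: quarter note = 8; eighth note = 4; eighth note = 4; quarter note = 8; eighth note = 4; sixteenth = 2.
Sum: 8 + 4 + 4 + 8 + 4 + 2 = 30 thirty-second notes.

30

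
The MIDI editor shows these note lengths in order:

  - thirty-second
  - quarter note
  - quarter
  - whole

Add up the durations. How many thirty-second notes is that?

Express everything in thirty-second notes: thirty-second = 1; quarter note = 8; quarter = 8; whole = 32.
Sum: 1 + 8 + 8 + 32 = 49 thirty-second notes.

49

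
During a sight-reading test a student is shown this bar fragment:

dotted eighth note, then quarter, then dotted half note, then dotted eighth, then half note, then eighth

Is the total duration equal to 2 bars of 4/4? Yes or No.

One bar of 4/4 = 16 sixteenth notes, so 2 bars = 32.
In sixteenth notes: dotted eighth note = 3; quarter = 4; dotted half note = 12; dotted eighth = 3; half note = 8; eighth = 2.
Total: 3 + 4 + 12 + 3 + 8 + 2 = 32.
32 equals 32, so the answer is Yes.

Yes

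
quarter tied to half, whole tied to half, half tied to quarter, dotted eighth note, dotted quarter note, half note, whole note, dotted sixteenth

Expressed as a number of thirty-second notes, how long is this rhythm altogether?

In thirty-second notes: quarter tied to half (quarter + half) = 24; whole tied to half (whole + half) = 48; half tied to quarter (half + quarter) = 24; dotted eighth note = 6; dotted quarter note = 12; half note = 16; whole note = 32; dotted sixteenth = 3.
Adding: 24 + 48 + 24 + 6 + 12 + 16 + 32 + 3 = 165 thirty-second notes.

165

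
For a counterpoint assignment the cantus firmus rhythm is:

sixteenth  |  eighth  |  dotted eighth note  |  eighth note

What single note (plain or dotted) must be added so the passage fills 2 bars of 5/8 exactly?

dotted half note

2 bars of 5/8 = 20 sixteenth notes.
Each duration in sixteenth notes: sixteenth = 1; eighth = 2; dotted eighth note = 3; eighth note = 2.
Altogether 1 + 2 + 3 + 2 = 8.
Remaining: 20 − 8 = 12 sixteenth notes, which is a dotted half note.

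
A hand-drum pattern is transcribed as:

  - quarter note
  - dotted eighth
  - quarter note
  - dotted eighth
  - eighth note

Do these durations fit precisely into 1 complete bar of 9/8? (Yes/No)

No

One bar of 9/8 = 18 sixteenth notes.
Working in sixteenth notes: quarter note = 4; dotted eighth = 3; quarter note = 4; dotted eighth = 3; eighth note = 2.
Altogether 4 + 3 + 4 + 3 + 2 = 16.
16 falls short of 18, so the answer is No.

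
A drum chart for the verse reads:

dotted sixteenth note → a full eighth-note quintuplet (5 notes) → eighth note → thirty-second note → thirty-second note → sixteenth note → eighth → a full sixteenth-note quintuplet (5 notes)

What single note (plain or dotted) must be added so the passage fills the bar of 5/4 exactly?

thirty-second note

The bar of 5/4 = 40 thirty-second notes.
Convert each value to thirty-second notes: dotted sixteenth note = 3; a full eighth-note quintuplet (5 notes) (five quintuplet eighths span one half) = 16; eighth note = 4; thirty-second note = 1; thirty-second note = 1; sixteenth note = 2; eighth = 4; a full sixteenth-note quintuplet (5 notes) (five quintuplet sixteenths span one quarter) = 8.
Adding: 3 + 16 + 4 + 1 + 1 + 2 + 4 + 8 = 39.
Remaining: 40 − 39 = 1 thirty-second note, which is a thirty-second note.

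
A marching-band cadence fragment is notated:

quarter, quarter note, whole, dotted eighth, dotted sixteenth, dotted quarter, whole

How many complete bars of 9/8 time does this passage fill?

One bar of 9/8 = 36 thirty-second notes.
Convert each value to thirty-second notes: quarter = 8; quarter note = 8; whole = 32; dotted eighth = 6; dotted sixteenth = 3; dotted quarter = 12; whole = 32.
Adding: 8 + 8 + 32 + 6 + 3 + 12 + 32 = 101.
101 ÷ 36 = 2 complete bars with 29 left over.

2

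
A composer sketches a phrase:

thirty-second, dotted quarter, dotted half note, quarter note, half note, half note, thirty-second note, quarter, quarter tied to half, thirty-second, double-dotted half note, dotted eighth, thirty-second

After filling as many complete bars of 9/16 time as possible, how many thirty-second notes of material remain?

2

One bar of 9/16 = 18 thirty-second notes.
Convert each value to thirty-second notes: thirty-second = 1; dotted quarter = 12; dotted half note = 24; quarter note = 8; half note = 16; half note = 16; thirty-second note = 1; quarter = 8; quarter tied to half (quarter + half) = 24; thirty-second = 1; double-dotted half note = 28; dotted eighth = 6; thirty-second = 1.
Adding: 1 + 12 + 24 + 8 + 16 + 16 + 1 + 8 + 24 + 1 + 28 + 6 + 1 = 146.
146 ÷ 18 = 8 complete bars with 2 thirty-second notes remaining.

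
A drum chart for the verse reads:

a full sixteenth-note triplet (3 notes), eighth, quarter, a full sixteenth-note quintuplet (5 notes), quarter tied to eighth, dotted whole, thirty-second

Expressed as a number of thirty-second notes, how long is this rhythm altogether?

In thirty-second notes: a full sixteenth-note triplet (3 notes) (three triplet sixteenths span one eighth) = 4; eighth = 4; quarter = 8; a full sixteenth-note quintuplet (5 notes) (five quintuplet sixteenths span one quarter) = 8; quarter tied to eighth (quarter + eighth) = 12; dotted whole = 48; thirty-second = 1.
Total: 4 + 4 + 8 + 8 + 12 + 48 + 1 = 85 thirty-second notes.

85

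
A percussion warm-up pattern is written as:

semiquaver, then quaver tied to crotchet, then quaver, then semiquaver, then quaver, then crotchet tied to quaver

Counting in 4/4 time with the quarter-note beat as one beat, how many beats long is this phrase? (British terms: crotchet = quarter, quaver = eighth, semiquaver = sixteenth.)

4.5

One quarter-note beat = 4 sixteenth notes.
Express everything in sixteenth notes: semiquaver = 1; quaver tied to crotchet (quaver + crotchet) = 6; quaver = 2; semiquaver = 1; quaver = 2; crotchet tied to quaver (crotchet + quaver) = 6.
Total: 1 + 6 + 2 + 1 + 2 + 6 = 18.
18 ÷ 4 = 4.5 beats.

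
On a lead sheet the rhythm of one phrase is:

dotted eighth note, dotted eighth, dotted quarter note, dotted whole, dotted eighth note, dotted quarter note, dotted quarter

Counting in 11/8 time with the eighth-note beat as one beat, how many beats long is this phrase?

25.5

One eighth-note beat = 2 sixteenth notes.
Convert each value to sixteenth notes: dotted eighth note = 3; dotted eighth = 3; dotted quarter note = 6; dotted whole = 24; dotted eighth note = 3; dotted quarter note = 6; dotted quarter = 6.
Adding: 3 + 3 + 6 + 24 + 3 + 6 + 6 = 51.
51 ÷ 2 = 25.5 beats.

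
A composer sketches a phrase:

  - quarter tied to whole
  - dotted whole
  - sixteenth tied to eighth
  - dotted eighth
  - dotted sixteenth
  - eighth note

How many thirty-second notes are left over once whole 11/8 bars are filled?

19

One bar of 11/8 = 44 thirty-second notes.
Express everything in thirty-second notes: quarter tied to whole (quarter + whole) = 40; dotted whole = 48; sixteenth tied to eighth (sixteenth + eighth) = 6; dotted eighth = 6; dotted sixteenth = 3; eighth note = 4.
Sum: 40 + 48 + 6 + 6 + 3 + 4 = 107.
107 ÷ 44 = 2 complete bars with 19 thirty-second notes remaining.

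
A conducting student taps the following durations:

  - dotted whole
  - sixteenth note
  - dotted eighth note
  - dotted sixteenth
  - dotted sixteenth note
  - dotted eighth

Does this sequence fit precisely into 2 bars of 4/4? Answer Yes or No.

One bar of 4/4 = 32 thirty-second notes, so 2 bars = 64.
Convert each value to thirty-second notes: dotted whole = 48; sixteenth note = 2; dotted eighth note = 6; dotted sixteenth = 3; dotted sixteenth note = 3; dotted eighth = 6.
Total: 48 + 2 + 6 + 3 + 3 + 6 = 68.
68 exceeds 64, so the answer is No.

No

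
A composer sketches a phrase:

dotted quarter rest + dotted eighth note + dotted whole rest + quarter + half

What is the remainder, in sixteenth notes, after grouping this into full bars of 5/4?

5

One bar of 5/4 = 20 sixteenth notes.
In sixteenth notes: dotted quarter rest = 6; dotted eighth note = 3; dotted whole rest = 24; quarter = 4; half = 8.
Total: 6 + 3 + 24 + 4 + 8 = 45.
45 ÷ 20 = 2 complete bars with 5 sixteenth notes remaining.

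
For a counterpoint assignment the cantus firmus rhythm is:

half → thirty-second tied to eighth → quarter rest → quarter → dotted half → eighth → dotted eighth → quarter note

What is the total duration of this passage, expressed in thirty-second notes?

79

Express everything in thirty-second notes: half = 16; thirty-second tied to eighth (thirty-second + eighth) = 5; quarter rest = 8; quarter = 8; dotted half = 24; eighth = 4; dotted eighth = 6; quarter note = 8.
Altogether 16 + 5 + 8 + 8 + 24 + 4 + 6 + 8 = 79 thirty-second notes.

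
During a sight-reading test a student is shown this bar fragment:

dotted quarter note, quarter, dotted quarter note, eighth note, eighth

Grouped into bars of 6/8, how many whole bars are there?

One bar of 6/8 = 6 eighth notes.
Express everything in eighth notes: dotted quarter note = 3; quarter = 2; dotted quarter note = 3; eighth note = 1; eighth = 1.
Sum: 3 + 2 + 3 + 1 + 1 = 10.
10 ÷ 6 = 1 complete bar with 4 left over.

1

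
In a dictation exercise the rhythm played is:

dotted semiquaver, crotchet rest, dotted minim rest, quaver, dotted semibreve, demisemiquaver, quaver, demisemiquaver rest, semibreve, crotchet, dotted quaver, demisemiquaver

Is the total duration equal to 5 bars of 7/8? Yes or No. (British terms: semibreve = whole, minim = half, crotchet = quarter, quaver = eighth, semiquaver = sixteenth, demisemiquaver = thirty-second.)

Yes

One bar of 7/8 = 28 thirty-second notes, so 5 bars = 140.
Convert each value to thirty-second notes: dotted semiquaver = 3; crotchet rest = 8; dotted minim rest = 24; quaver = 4; dotted semibreve = 48; demisemiquaver = 1; quaver = 4; demisemiquaver rest = 1; semibreve = 32; crotchet = 8; dotted quaver = 6; demisemiquaver = 1.
Adding: 3 + 8 + 24 + 4 + 48 + 1 + 4 + 1 + 32 + 8 + 6 + 1 = 140.
140 equals 140, so the answer is Yes.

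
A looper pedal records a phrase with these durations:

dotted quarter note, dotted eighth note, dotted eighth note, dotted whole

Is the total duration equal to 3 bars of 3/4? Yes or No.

Yes

One bar of 3/4 = 12 sixteenth notes, so 3 bars = 36.
Working in sixteenth notes: dotted quarter note = 6; dotted eighth note = 3; dotted eighth note = 3; dotted whole = 24.
Adding: 6 + 3 + 3 + 24 = 36.
36 equals 36, so the answer is Yes.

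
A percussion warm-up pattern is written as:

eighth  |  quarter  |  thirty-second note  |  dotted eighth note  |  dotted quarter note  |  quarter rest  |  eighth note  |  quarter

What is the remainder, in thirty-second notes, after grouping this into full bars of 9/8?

15

One bar of 9/8 = 36 thirty-second notes.
Each duration in thirty-second notes: eighth = 4; quarter = 8; thirty-second note = 1; dotted eighth note = 6; dotted quarter note = 12; quarter rest = 8; eighth note = 4; quarter = 8.
Sum: 4 + 8 + 1 + 6 + 12 + 8 + 4 + 8 = 51.
51 ÷ 36 = 1 complete bar with 15 thirty-second notes remaining.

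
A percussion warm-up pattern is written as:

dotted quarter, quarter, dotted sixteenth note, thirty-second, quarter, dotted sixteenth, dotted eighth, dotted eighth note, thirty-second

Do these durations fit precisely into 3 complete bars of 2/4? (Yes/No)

Yes

One bar of 2/4 = 16 thirty-second notes, so 3 bars = 48.
In thirty-second notes: dotted quarter = 12; quarter = 8; dotted sixteenth note = 3; thirty-second = 1; quarter = 8; dotted sixteenth = 3; dotted eighth = 6; dotted eighth note = 6; thirty-second = 1.
Altogether 12 + 8 + 3 + 1 + 8 + 3 + 6 + 6 + 1 = 48.
48 equals 48, so the answer is Yes.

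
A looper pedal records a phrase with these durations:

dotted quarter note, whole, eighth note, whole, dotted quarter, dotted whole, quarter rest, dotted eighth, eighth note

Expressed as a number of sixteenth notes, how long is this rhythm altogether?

Each duration in sixteenth notes: dotted quarter note = 6; whole = 16; eighth note = 2; whole = 16; dotted quarter = 6; dotted whole = 24; quarter rest = 4; dotted eighth = 3; eighth note = 2.
Altogether 6 + 16 + 2 + 16 + 6 + 24 + 4 + 3 + 2 = 79 sixteenth notes.

79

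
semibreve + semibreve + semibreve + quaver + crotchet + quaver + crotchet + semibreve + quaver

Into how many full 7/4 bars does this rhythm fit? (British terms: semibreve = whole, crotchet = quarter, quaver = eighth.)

2

One bar of 7/4 = 14 eighth notes.
Convert each value to eighth notes: semibreve = 8; semibreve = 8; semibreve = 8; quaver = 1; crotchet = 2; quaver = 1; crotchet = 2; semibreve = 8; quaver = 1.
Altogether 8 + 8 + 8 + 1 + 2 + 1 + 2 + 8 + 1 = 39.
39 ÷ 14 = 2 complete bars with 11 left over.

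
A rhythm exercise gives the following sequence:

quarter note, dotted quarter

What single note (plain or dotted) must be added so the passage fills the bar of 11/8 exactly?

dotted half note

The bar of 11/8 = 11 eighth notes.
Working in eighth notes: quarter note = 2; dotted quarter = 3.
Altogether 2 + 3 = 5.
Remaining: 11 − 5 = 6 eighth notes, which is a dotted half note.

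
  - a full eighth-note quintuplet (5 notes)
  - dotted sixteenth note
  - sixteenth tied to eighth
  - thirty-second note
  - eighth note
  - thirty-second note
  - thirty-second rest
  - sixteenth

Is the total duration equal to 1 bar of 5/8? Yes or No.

No

One bar of 5/8 = 20 thirty-second notes.
In thirty-second notes: a full eighth-note quintuplet (5 notes) (five quintuplet eighths span one half) = 16; dotted sixteenth note = 3; sixteenth tied to eighth (sixteenth + eighth) = 6; thirty-second note = 1; eighth note = 4; thirty-second note = 1; thirty-second rest = 1; sixteenth = 2.
Total: 16 + 3 + 6 + 1 + 4 + 1 + 1 + 2 = 34.
34 exceeds 20, so the answer is No.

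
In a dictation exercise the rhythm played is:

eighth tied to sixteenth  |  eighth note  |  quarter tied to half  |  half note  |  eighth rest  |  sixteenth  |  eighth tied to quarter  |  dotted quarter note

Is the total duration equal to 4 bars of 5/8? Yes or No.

One bar of 5/8 = 10 sixteenth notes, so 4 bars = 40.
Each duration in sixteenth notes: eighth tied to sixteenth (eighth + sixteenth) = 3; eighth note = 2; quarter tied to half (quarter + half) = 12; half note = 8; eighth rest = 2; sixteenth = 1; eighth tied to quarter (eighth + quarter) = 6; dotted quarter note = 6.
Total: 3 + 2 + 12 + 8 + 2 + 1 + 6 + 6 = 40.
40 equals 40, so the answer is Yes.

Yes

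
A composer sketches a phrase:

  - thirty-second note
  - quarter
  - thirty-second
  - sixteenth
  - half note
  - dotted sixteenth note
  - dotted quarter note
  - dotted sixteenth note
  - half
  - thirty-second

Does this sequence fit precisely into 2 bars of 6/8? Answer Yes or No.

No

One bar of 6/8 = 24 thirty-second notes, so 2 bars = 48.
Working in thirty-second notes: thirty-second note = 1; quarter = 8; thirty-second = 1; sixteenth = 2; half note = 16; dotted sixteenth note = 3; dotted quarter note = 12; dotted sixteenth note = 3; half = 16; thirty-second = 1.
Altogether 1 + 8 + 1 + 2 + 16 + 3 + 12 + 3 + 16 + 1 = 63.
63 exceeds 48, so the answer is No.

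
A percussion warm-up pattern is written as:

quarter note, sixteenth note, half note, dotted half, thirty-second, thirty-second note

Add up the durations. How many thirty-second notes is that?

In thirty-second notes: quarter note = 8; sixteenth note = 2; half note = 16; dotted half = 24; thirty-second = 1; thirty-second note = 1.
Altogether 8 + 2 + 16 + 24 + 1 + 1 = 52 thirty-second notes.

52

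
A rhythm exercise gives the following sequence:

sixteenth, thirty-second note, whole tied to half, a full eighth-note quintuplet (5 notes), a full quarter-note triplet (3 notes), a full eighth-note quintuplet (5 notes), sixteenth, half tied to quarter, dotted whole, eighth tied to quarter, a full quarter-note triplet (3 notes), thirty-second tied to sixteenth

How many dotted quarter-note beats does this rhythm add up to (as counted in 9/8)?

17

One dotted quarter-note beat = 12 thirty-second notes.
Each duration in thirty-second notes: sixteenth = 2; thirty-second note = 1; whole tied to half (whole + half) = 48; a full eighth-note quintuplet (5 notes) (five quintuplet eighths span one half) = 16; a full quarter-note triplet (3 notes) (three triplet quarters span one half) = 16; a full eighth-note quintuplet (5 notes) (five quintuplet eighths span one half) = 16; sixteenth = 2; half tied to quarter (half + quarter) = 24; dotted whole = 48; eighth tied to quarter (eighth + quarter) = 12; a full quarter-note triplet (3 notes) (three triplet quarters span one half) = 16; thirty-second tied to sixteenth (thirty-second + sixteenth) = 3.
Total: 2 + 1 + 48 + 16 + 16 + 16 + 2 + 24 + 48 + 12 + 16 + 3 = 204.
204 ÷ 12 = 17 beats.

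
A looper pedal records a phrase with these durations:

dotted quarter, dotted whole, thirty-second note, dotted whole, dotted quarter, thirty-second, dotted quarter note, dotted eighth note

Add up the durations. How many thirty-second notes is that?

140

Working in thirty-second notes: dotted quarter = 12; dotted whole = 48; thirty-second note = 1; dotted whole = 48; dotted quarter = 12; thirty-second = 1; dotted quarter note = 12; dotted eighth note = 6.
Sum: 12 + 48 + 1 + 48 + 12 + 1 + 12 + 6 = 140 thirty-second notes.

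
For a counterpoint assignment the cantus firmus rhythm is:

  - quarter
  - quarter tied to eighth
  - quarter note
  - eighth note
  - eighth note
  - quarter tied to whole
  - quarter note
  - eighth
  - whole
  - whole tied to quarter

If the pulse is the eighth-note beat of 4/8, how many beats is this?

One eighth-note beat = 2 sixteenth notes.
Convert each value to sixteenth notes: quarter = 4; quarter tied to eighth (quarter + eighth) = 6; quarter note = 4; eighth note = 2; eighth note = 2; quarter tied to whole (quarter + whole) = 20; quarter note = 4; eighth = 2; whole = 16; whole tied to quarter (whole + quarter) = 20.
Total: 4 + 6 + 4 + 2 + 2 + 20 + 4 + 2 + 16 + 20 = 80.
80 ÷ 2 = 40 beats.

40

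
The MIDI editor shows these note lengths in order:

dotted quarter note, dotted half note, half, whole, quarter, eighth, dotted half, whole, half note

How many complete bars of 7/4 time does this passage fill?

3

One bar of 7/4 = 14 eighth notes.
Working in eighth notes: dotted quarter note = 3; dotted half note = 6; half = 4; whole = 8; quarter = 2; eighth = 1; dotted half = 6; whole = 8; half note = 4.
Adding: 3 + 6 + 4 + 8 + 2 + 1 + 6 + 8 + 4 = 42.
42 ÷ 14 = 3 complete bars with 0 left over.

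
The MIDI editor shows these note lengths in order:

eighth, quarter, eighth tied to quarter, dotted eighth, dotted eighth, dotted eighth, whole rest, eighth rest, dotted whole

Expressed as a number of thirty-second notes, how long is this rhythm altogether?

126

Express everything in thirty-second notes: eighth = 4; quarter = 8; eighth tied to quarter (eighth + quarter) = 12; dotted eighth = 6; dotted eighth = 6; dotted eighth = 6; whole rest = 32; eighth rest = 4; dotted whole = 48.
Sum: 4 + 8 + 12 + 6 + 6 + 6 + 32 + 4 + 48 = 126 thirty-second notes.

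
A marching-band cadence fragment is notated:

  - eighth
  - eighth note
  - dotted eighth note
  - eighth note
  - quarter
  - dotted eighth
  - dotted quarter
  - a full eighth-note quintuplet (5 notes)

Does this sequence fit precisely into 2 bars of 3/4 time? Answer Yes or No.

No

One bar of 3/4 = 12 sixteenth notes, so 2 bars = 24.
Working in sixteenth notes: eighth = 2; eighth note = 2; dotted eighth note = 3; eighth note = 2; quarter = 4; dotted eighth = 3; dotted quarter = 6; a full eighth-note quintuplet (5 notes) (five quintuplet eighths span one half) = 8.
Sum: 2 + 2 + 3 + 2 + 4 + 3 + 6 + 8 = 30.
30 exceeds 24, so the answer is No.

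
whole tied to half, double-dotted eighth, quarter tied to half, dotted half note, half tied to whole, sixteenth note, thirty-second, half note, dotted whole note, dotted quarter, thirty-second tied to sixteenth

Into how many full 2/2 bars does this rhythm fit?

7

One bar of 2/2 = 32 thirty-second notes.
Working in thirty-second notes: whole tied to half (whole + half) = 48; double-dotted eighth = 7; quarter tied to half (quarter + half) = 24; dotted half note = 24; half tied to whole (half + whole) = 48; sixteenth note = 2; thirty-second = 1; half note = 16; dotted whole note = 48; dotted quarter = 12; thirty-second tied to sixteenth (thirty-second + sixteenth) = 3.
Altogether 48 + 7 + 24 + 24 + 48 + 2 + 1 + 16 + 48 + 12 + 3 = 233.
233 ÷ 32 = 7 complete bars with 9 left over.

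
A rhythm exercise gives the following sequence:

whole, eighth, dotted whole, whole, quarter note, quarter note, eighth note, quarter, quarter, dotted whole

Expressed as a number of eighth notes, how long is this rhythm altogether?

50

Express everything in eighth notes: whole = 8; eighth = 1; dotted whole = 12; whole = 8; quarter note = 2; quarter note = 2; eighth note = 1; quarter = 2; quarter = 2; dotted whole = 12.
Adding: 8 + 1 + 12 + 8 + 2 + 2 + 1 + 2 + 2 + 12 = 50 eighth notes.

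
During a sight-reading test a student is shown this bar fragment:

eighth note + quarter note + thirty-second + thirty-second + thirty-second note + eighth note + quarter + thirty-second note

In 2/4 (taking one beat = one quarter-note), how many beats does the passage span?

3.5

One quarter-note beat = 8 thirty-second notes.
Working in thirty-second notes: eighth note = 4; quarter note = 8; thirty-second = 1; thirty-second = 1; thirty-second note = 1; eighth note = 4; quarter = 8; thirty-second note = 1.
Sum: 4 + 8 + 1 + 1 + 1 + 4 + 8 + 1 = 28.
28 ÷ 8 = 3.5 beats.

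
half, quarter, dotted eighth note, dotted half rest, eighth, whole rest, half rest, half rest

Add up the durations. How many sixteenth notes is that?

61

Express everything in sixteenth notes: half = 8; quarter = 4; dotted eighth note = 3; dotted half rest = 12; eighth = 2; whole rest = 16; half rest = 8; half rest = 8.
Sum: 8 + 4 + 3 + 12 + 2 + 16 + 8 + 8 = 61 sixteenth notes.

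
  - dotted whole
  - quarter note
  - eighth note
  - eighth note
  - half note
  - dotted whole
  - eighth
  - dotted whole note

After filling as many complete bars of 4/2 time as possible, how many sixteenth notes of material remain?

26

One bar of 4/2 = 16 eighth notes.
Working in eighth notes: dotted whole = 12; quarter note = 2; eighth note = 1; eighth note = 1; half note = 4; dotted whole = 12; eighth = 1; dotted whole note = 12.
Adding: 12 + 2 + 1 + 1 + 4 + 12 + 1 + 12 = 45.
45 ÷ 16 = 2 complete bars with 13 eighth notes remaining = 26 sixteenth notes.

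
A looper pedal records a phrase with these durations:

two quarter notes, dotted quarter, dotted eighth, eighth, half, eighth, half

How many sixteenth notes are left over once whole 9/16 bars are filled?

One bar of 9/16 = 9 sixteenth notes.
Working in sixteenth notes: quarter note = 4; quarter note = 4; dotted quarter = 6; dotted eighth = 3; eighth = 2; half = 8; eighth = 2; half = 8.
Altogether 4 + 4 + 6 + 3 + 2 + 8 + 2 + 8 = 37.
37 ÷ 9 = 4 complete bars with 1 sixteenth note remaining.

1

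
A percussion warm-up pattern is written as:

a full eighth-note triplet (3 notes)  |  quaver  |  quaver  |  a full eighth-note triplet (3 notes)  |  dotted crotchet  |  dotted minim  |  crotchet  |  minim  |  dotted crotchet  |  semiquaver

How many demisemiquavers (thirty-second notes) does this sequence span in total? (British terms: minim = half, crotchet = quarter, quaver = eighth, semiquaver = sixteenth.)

98

Convert each value to thirty-second notes: a full eighth-note triplet (3 notes) (three triplet eighths span one quarter) = 8; quaver = 4; quaver = 4; a full eighth-note triplet (3 notes) (three triplet eighths span one quarter) = 8; dotted crotchet = 12; dotted minim = 24; crotchet = 8; minim = 16; dotted crotchet = 12; semiquaver = 2.
Total: 8 + 4 + 4 + 8 + 12 + 24 + 8 + 16 + 12 + 2 = 98 thirty-second notes.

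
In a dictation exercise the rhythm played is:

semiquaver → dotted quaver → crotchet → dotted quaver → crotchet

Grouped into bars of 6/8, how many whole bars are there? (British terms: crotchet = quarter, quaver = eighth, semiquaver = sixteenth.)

One bar of 6/8 = 12 sixteenth notes.
Convert each value to sixteenth notes: semiquaver = 1; dotted quaver = 3; crotchet = 4; dotted quaver = 3; crotchet = 4.
Altogether 1 + 3 + 4 + 3 + 4 = 15.
15 ÷ 12 = 1 complete bar with 3 left over.

1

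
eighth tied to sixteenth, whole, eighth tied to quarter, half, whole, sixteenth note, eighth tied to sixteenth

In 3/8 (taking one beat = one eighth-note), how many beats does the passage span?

26.5

One eighth-note beat = 2 sixteenth notes.
Working in sixteenth notes: eighth tied to sixteenth (eighth + sixteenth) = 3; whole = 16; eighth tied to quarter (eighth + quarter) = 6; half = 8; whole = 16; sixteenth note = 1; eighth tied to sixteenth (eighth + sixteenth) = 3.
Total: 3 + 16 + 6 + 8 + 16 + 1 + 3 = 53.
53 ÷ 2 = 26.5 beats.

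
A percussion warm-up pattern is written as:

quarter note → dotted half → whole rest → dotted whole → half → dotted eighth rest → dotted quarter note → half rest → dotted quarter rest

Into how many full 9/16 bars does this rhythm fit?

9

One bar of 9/16 = 9 sixteenth notes.
Convert each value to sixteenth notes: quarter note = 4; dotted half = 12; whole rest = 16; dotted whole = 24; half = 8; dotted eighth rest = 3; dotted quarter note = 6; half rest = 8; dotted quarter rest = 6.
Total: 4 + 12 + 16 + 24 + 8 + 3 + 6 + 8 + 6 = 87.
87 ÷ 9 = 9 complete bars with 6 left over.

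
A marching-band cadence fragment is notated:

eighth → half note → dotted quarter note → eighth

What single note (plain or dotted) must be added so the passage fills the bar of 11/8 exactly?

The bar of 11/8 = 11 eighth notes.
In eighth notes: eighth = 1; half note = 4; dotted quarter note = 3; eighth = 1.
Altogether 1 + 4 + 3 + 1 = 9.
Remaining: 11 − 9 = 2 eighth notes, which is a quarter note.

quarter note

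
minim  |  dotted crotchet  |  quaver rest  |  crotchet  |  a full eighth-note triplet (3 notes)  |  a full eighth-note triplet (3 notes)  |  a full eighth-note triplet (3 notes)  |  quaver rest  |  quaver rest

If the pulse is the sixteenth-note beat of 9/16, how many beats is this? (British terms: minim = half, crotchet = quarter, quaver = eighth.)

36

One sixteenth-note beat = 2 thirty-second notes.
Convert each value to thirty-second notes: minim = 16; dotted crotchet = 12; quaver rest = 4; crotchet = 8; a full eighth-note triplet (3 notes) (three triplet eighths span one quarter) = 8; a full eighth-note triplet (3 notes) (three triplet eighths span one quarter) = 8; a full eighth-note triplet (3 notes) (three triplet eighths span one quarter) = 8; quaver rest = 4; quaver rest = 4.
Total: 16 + 12 + 4 + 8 + 8 + 8 + 8 + 4 + 4 = 72.
72 ÷ 2 = 36 beats.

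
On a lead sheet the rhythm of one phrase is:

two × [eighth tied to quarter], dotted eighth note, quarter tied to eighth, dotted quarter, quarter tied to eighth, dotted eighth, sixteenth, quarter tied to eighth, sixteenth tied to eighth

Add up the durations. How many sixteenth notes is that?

Working in sixteenth notes: eighth tied to quarter (eighth + quarter) = 6; eighth tied to quarter (eighth + quarter) = 6; dotted eighth note = 3; quarter tied to eighth (quarter + eighth) = 6; dotted quarter = 6; quarter tied to eighth (quarter + eighth) = 6; dotted eighth = 3; sixteenth = 1; quarter tied to eighth (quarter + eighth) = 6; sixteenth tied to eighth (sixteenth + eighth) = 3.
Adding: 6 + 6 + 3 + 6 + 6 + 6 + 3 + 1 + 6 + 3 = 46 sixteenth notes.

46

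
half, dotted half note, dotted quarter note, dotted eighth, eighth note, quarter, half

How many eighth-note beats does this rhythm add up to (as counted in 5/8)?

21.5

One eighth-note beat = 2 sixteenth notes.
Each duration in sixteenth notes: half = 8; dotted half note = 12; dotted quarter note = 6; dotted eighth = 3; eighth note = 2; quarter = 4; half = 8.
Altogether 8 + 12 + 6 + 3 + 2 + 4 + 8 = 43.
43 ÷ 2 = 21.5 beats.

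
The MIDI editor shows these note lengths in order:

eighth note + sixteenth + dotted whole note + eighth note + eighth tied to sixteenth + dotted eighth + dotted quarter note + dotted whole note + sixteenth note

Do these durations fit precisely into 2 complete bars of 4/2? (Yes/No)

No

One bar of 4/2 = 32 sixteenth notes, so 2 bars = 64.
Convert each value to sixteenth notes: eighth note = 2; sixteenth = 1; dotted whole note = 24; eighth note = 2; eighth tied to sixteenth (eighth + sixteenth) = 3; dotted eighth = 3; dotted quarter note = 6; dotted whole note = 24; sixteenth note = 1.
Altogether 2 + 1 + 24 + 2 + 3 + 3 + 6 + 24 + 1 = 66.
66 exceeds 64, so the answer is No.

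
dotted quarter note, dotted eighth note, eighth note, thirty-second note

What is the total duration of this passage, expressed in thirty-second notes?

23

Convert each value to thirty-second notes: dotted quarter note = 12; dotted eighth note = 6; eighth note = 4; thirty-second note = 1.
Altogether 12 + 6 + 4 + 1 = 23 thirty-second notes.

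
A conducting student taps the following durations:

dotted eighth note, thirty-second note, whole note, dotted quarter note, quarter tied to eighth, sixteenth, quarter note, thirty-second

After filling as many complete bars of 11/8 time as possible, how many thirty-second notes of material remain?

One bar of 11/8 = 44 thirty-second notes.
Express everything in thirty-second notes: dotted eighth note = 6; thirty-second note = 1; whole note = 32; dotted quarter note = 12; quarter tied to eighth (quarter + eighth) = 12; sixteenth = 2; quarter note = 8; thirty-second = 1.
Total: 6 + 1 + 32 + 12 + 12 + 2 + 8 + 1 = 74.
74 ÷ 44 = 1 complete bar with 30 thirty-second notes remaining.

30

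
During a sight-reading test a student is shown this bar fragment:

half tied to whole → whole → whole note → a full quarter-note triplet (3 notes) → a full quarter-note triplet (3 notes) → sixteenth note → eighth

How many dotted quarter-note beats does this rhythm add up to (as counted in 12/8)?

12.5

One dotted quarter-note beat = 6 sixteenth notes.
In sixteenth notes: half tied to whole (half + whole) = 24; whole = 16; whole note = 16; a full quarter-note triplet (3 notes) (three triplet quarters span one half) = 8; a full quarter-note triplet (3 notes) (three triplet quarters span one half) = 8; sixteenth note = 1; eighth = 2.
Altogether 24 + 16 + 16 + 8 + 8 + 1 + 2 = 75.
75 ÷ 6 = 12.5 beats.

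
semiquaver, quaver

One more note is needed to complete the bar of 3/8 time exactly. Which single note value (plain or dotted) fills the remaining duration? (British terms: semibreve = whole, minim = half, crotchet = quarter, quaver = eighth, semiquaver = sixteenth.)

dotted eighth note

The bar of 3/8 = 6 sixteenth notes.
Express everything in sixteenth notes: semiquaver = 1; quaver = 2.
Adding: 1 + 2 = 3.
Remaining: 6 − 3 = 3 sixteenth notes, which is a dotted eighth note.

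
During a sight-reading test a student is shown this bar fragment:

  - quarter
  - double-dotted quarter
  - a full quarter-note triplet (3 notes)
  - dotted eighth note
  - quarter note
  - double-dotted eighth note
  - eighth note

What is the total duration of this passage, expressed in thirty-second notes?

63

Express everything in thirty-second notes: quarter = 8; double-dotted quarter = 14; a full quarter-note triplet (3 notes) (three triplet quarters span one half) = 16; dotted eighth note = 6; quarter note = 8; double-dotted eighth note = 7; eighth note = 4.
Adding: 8 + 14 + 16 + 6 + 8 + 7 + 4 = 63 thirty-second notes.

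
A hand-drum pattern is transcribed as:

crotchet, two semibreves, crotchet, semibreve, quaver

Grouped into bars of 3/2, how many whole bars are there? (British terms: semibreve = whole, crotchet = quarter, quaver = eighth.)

One bar of 3/2 = 12 eighth notes.
Convert each value to eighth notes: crotchet = 2; semibreve = 8; semibreve = 8; crotchet = 2; semibreve = 8; quaver = 1.
Sum: 2 + 8 + 8 + 2 + 8 + 1 = 29.
29 ÷ 12 = 2 complete bars with 5 left over.

2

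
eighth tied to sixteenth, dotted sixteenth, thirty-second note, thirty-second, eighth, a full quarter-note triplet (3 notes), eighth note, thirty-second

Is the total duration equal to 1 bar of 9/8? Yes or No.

One bar of 9/8 = 36 thirty-second notes.
Convert each value to thirty-second notes: eighth tied to sixteenth (eighth + sixteenth) = 6; dotted sixteenth = 3; thirty-second note = 1; thirty-second = 1; eighth = 4; a full quarter-note triplet (3 notes) (three triplet quarters span one half) = 16; eighth note = 4; thirty-second = 1.
Total: 6 + 3 + 1 + 1 + 4 + 16 + 4 + 1 = 36.
36 equals 36, so the answer is Yes.

Yes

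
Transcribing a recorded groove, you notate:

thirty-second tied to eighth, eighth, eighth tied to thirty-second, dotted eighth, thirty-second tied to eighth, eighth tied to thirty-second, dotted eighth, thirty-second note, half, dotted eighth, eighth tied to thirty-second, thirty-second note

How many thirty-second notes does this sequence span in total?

Working in thirty-second notes: thirty-second tied to eighth (thirty-second + eighth) = 5; eighth = 4; eighth tied to thirty-second (eighth + thirty-second) = 5; dotted eighth = 6; thirty-second tied to eighth (thirty-second + eighth) = 5; eighth tied to thirty-second (eighth + thirty-second) = 5; dotted eighth = 6; thirty-second note = 1; half = 16; dotted eighth = 6; eighth tied to thirty-second (eighth + thirty-second) = 5; thirty-second note = 1.
Total: 5 + 4 + 5 + 6 + 5 + 5 + 6 + 1 + 16 + 6 + 5 + 1 = 65 thirty-second notes.

65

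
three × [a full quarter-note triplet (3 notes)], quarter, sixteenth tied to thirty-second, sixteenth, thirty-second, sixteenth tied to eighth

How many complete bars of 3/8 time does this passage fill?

5

One bar of 3/8 = 12 thirty-second notes.
Working in thirty-second notes: a full quarter-note triplet (3 notes) (three triplet quarters span one half) = 16; a full quarter-note triplet (3 notes) (three triplet quarters span one half) = 16; a full quarter-note triplet (3 notes) (three triplet quarters span one half) = 16; quarter = 8; sixteenth tied to thirty-second (sixteenth + thirty-second) = 3; sixteenth = 2; thirty-second = 1; sixteenth tied to eighth (sixteenth + eighth) = 6.
Altogether 16 + 16 + 16 + 8 + 3 + 2 + 1 + 6 = 68.
68 ÷ 12 = 5 complete bars with 8 left over.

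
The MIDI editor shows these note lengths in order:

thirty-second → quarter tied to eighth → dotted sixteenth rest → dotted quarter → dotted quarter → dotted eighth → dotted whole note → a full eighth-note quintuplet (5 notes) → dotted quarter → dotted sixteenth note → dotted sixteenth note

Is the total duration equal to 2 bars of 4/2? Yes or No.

Yes

One bar of 4/2 = 64 thirty-second notes, so 2 bars = 128.
Convert each value to thirty-second notes: thirty-second = 1; quarter tied to eighth (quarter + eighth) = 12; dotted sixteenth rest = 3; dotted quarter = 12; dotted quarter = 12; dotted eighth = 6; dotted whole note = 48; a full eighth-note quintuplet (5 notes) (five quintuplet eighths span one half) = 16; dotted quarter = 12; dotted sixteenth note = 3; dotted sixteenth note = 3.
Adding: 1 + 12 + 3 + 12 + 12 + 6 + 48 + 16 + 12 + 3 + 3 = 128.
128 equals 128, so the answer is Yes.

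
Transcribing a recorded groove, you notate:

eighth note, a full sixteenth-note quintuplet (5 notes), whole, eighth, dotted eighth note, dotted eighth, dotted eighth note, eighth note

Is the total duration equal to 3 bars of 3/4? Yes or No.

No

One bar of 3/4 = 12 sixteenth notes, so 3 bars = 36.
In sixteenth notes: eighth note = 2; a full sixteenth-note quintuplet (5 notes) (five quintuplet sixteenths span one quarter) = 4; whole = 16; eighth = 2; dotted eighth note = 3; dotted eighth = 3; dotted eighth note = 3; eighth note = 2.
Total: 2 + 4 + 16 + 2 + 3 + 3 + 3 + 2 = 35.
35 falls short of 36, so the answer is No.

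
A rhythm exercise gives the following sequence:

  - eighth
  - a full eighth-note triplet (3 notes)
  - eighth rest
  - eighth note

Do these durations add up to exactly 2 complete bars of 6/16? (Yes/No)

No

One bar of 6/16 = 3 eighth notes, so 2 bars = 6.
Convert each value to eighth notes: eighth = 1; a full eighth-note triplet (3 notes) (three triplet eighths span one quarter) = 2; eighth rest = 1; eighth note = 1.
Altogether 1 + 2 + 1 + 1 = 5.
5 falls short of 6, so the answer is No.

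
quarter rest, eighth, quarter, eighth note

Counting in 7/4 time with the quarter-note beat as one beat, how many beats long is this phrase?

One quarter-note beat = 2 eighth notes.
In eighth notes: quarter rest = 2; eighth = 1; quarter = 2; eighth note = 1.
Adding: 2 + 1 + 2 + 1 = 6.
6 ÷ 2 = 3 beats.

3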